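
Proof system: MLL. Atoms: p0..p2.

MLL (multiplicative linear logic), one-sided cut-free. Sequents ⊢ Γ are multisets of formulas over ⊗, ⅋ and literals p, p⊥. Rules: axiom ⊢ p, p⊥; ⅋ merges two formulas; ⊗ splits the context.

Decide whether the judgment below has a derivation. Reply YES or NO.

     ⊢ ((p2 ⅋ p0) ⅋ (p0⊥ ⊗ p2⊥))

Proof tree:
[⅋]  ⊢ ((p2 ⅋ p0) ⅋ (p0⊥ ⊗ p2⊥))
  [⅋]  ⊢ (p0⊥ ⊗ p2⊥), (p2 ⅋ p0)
    [⊗]  ⊢ p0, p2, (p0⊥ ⊗ p2⊥)
      [Ax]  ⊢ p0, p0⊥
      [Ax]  ⊢ p2, p2⊥

Result: YES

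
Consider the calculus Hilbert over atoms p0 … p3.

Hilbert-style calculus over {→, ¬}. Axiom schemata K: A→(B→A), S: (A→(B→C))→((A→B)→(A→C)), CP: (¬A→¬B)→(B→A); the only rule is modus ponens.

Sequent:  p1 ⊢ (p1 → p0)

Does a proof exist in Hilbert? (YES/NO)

Search for a countermodel by truth-table:
  v=0000: Γ:[p1=F] Δ:[(p1 → p0)=T] refutes=False
  v=0001: Γ:[p1=F] Δ:[(p1 → p0)=T] refutes=False
  v=0010: Γ:[p1=F] Δ:[(p1 → p0)=T] refutes=False
  v=0011: Γ:[p1=F] Δ:[(p1 → p0)=T] refutes=False
  v=0100: Γ:[p1=T] Δ:[(p1 → p0)=F] refutes=True  ← countermodel

Result: NO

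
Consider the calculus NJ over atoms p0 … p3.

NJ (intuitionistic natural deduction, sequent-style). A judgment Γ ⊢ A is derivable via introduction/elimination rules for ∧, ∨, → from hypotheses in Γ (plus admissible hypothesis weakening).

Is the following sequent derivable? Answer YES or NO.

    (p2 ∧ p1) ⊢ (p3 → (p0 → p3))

Derivation (root first):
[Wk] (p2 ∧ p1) ⊢ (p3 → (p0 → p3))
  [→I]  ⊢ (p3 → (p0 → p3))
    [→I] p3 ⊢ (p0 → p3)
      [Wk] p3, p0 ⊢ p3
        [Ax] p3 ⊢ p3

Result: YES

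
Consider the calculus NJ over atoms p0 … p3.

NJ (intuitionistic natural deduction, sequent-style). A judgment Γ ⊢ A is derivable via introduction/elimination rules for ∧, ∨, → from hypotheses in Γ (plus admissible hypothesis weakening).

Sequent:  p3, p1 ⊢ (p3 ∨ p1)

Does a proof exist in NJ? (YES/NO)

Derivation (root first):
[∨I₁] p3, p1 ⊢ (p3 ∨ p1)
  [Wk] p3, p1 ⊢ p3
    [Ax] p3 ⊢ p3

Result: YES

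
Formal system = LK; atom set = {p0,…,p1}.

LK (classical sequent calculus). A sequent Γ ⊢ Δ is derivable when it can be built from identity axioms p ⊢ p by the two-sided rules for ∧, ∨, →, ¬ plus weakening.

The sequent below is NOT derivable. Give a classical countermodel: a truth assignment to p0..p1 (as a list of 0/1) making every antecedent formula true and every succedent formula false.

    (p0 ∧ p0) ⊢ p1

Search for a countermodel by truth-table:
  v=00: Γ:[(p0 ∧ p0)=F] Δ:[p1=F] refutes=False
  v=01: Γ:[(p0 ∧ p0)=F] Δ:[p1=T] refutes=False
  v=10: Γ:[(p0 ∧ p0)=T] Δ:[p1=F] refutes=True  ← countermodel

Result: [1, 0]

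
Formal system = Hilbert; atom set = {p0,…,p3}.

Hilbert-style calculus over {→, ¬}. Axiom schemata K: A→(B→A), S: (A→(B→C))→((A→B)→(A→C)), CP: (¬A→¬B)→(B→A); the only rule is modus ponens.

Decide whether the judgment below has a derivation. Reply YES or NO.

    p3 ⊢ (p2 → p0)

Search for a countermodel by truth-table:
  v=0000: Γ:[p3=F] Δ:[(p2 → p0)=T] refutes=False
  v=0001: Γ:[p3=T] Δ:[(p2 → p0)=T] refutes=False
  v=0010: Γ:[p3=F] Δ:[(p2 → p0)=F] refutes=False
  v=0011: Γ:[p3=T] Δ:[(p2 → p0)=F] refutes=True  ← countermodel

Result: NO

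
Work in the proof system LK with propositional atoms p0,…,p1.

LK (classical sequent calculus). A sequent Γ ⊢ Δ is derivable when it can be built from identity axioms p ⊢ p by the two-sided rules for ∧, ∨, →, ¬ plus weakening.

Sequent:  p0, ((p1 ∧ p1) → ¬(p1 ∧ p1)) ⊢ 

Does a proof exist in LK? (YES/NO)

Enumerate valuations to refute Γ ⊢ Δ:
  v=00: Γ:[p0=F, ((p1 ∧ p1) → ¬(p1 ∧ p1))=T] Δ:[] refutes=False
  v=01: Γ:[p0=F, ((p1 ∧ p1) → ¬(p1 ∧ p1))=F] Δ:[] refutes=False
  v=10: Γ:[p0=T, ((p1 ∧ p1) → ¬(p1 ∧ p1))=T] Δ:[] refutes=True  ← countermodel

Result: NO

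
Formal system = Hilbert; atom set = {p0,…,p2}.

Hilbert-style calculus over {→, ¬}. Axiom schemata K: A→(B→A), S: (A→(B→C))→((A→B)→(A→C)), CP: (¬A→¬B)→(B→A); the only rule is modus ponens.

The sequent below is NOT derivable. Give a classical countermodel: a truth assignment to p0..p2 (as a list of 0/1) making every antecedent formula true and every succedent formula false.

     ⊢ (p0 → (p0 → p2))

Enumerate valuations to refute Γ ⊢ Δ:
  v=000: Γ:[] Δ:[(p0 → (p0 → p2))=T] refutes=False
  v=001: Γ:[] Δ:[(p0 → (p0 → p2))=T] refutes=False
  v=010: Γ:[] Δ:[(p0 → (p0 → p2))=T] refutes=False
  v=011: Γ:[] Δ:[(p0 → (p0 → p2))=T] refutes=False
  v=100: Γ:[] Δ:[(p0 → (p0 → p2))=F] refutes=True  ← countermodel

Result: [1, 0, 0]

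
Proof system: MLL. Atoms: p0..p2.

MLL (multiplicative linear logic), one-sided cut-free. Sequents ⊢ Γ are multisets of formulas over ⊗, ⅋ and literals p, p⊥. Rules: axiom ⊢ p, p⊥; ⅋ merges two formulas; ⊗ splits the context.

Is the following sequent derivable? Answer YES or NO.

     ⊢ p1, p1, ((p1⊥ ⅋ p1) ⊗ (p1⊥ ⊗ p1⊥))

Derivation trace:
[⊗]  ⊢ p1, p1, ((p1⊥ ⅋ p1) ⊗ (p1⊥ ⊗ p1⊥))
  [⅋]  ⊢ (p1⊥ ⅋ p1)
    [Ax]  ⊢ p1, p1⊥
  [⊗]  ⊢ p1, p1, (p1⊥ ⊗ p1⊥)
    [Ax]  ⊢ p1, p1⊥
    [Ax]  ⊢ p1, p1⊥

Result: YES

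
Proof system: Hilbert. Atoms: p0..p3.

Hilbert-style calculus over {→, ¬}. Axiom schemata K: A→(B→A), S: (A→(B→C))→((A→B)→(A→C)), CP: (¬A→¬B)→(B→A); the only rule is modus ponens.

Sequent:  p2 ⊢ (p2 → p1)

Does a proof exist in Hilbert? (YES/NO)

Enumerate valuations to refute Γ ⊢ Δ:
  v=0000: Γ:[p2=F] Δ:[(p2 → p1)=T] refutes=False
  v=0001: Γ:[p2=F] Δ:[(p2 → p1)=T] refutes=False
  v=0010: Γ:[p2=T] Δ:[(p2 → p1)=F] refutes=True  ← countermodel

Result: NO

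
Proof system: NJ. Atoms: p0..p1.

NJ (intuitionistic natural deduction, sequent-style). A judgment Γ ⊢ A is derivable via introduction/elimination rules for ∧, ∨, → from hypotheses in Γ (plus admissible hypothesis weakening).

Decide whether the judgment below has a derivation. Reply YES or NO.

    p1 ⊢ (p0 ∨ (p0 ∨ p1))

Derivation (root first):
[∨I₂] p1 ⊢ (p0 ∨ (p0 ∨ p1))
  [∨I₂] p1 ⊢ (p0 ∨ p1)
    [Ax] p1 ⊢ p1

Result: YES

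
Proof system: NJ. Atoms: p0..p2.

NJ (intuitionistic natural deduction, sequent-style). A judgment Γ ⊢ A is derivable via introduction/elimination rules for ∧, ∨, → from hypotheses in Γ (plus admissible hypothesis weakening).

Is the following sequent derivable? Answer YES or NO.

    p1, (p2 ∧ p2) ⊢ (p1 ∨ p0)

Derivation trace:
[Wk] p1, (p2 ∧ p2) ⊢ (p1 ∨ p0)
  [∨I₁] p1 ⊢ (p1 ∨ p0)
    [Ax] p1 ⊢ p1

Result: YES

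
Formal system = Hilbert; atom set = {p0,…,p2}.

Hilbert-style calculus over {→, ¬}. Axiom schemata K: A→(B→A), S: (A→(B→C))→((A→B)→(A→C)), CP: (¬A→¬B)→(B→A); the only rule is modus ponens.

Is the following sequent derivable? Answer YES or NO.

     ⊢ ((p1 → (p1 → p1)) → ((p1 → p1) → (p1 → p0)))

Search for a countermodel by truth-table:
  v=000: Γ:[] Δ:[((p1 → (p1 → p1)) → ((p1 → p1) → (p1 → p0)))=T] refutes=False
  v=001: Γ:[] Δ:[((p1 → (p1 → p1)) → ((p1 → p1) → (p1 → p0)))=T] refutes=False
  v=010: Γ:[] Δ:[((p1 → (p1 → p1)) → ((p1 → p1) → (p1 → p0)))=F] refutes=True  ← countermodel

Result: NO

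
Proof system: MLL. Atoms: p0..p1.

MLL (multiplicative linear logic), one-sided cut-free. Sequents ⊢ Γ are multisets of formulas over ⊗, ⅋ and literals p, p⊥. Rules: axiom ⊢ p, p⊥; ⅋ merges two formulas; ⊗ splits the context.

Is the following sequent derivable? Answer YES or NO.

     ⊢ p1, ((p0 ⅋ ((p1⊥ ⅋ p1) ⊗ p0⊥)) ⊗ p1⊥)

Derivation trace:
[⊗]  ⊢ p1, ((p0 ⅋ ((p1⊥ ⅋ p1) ⊗ p0⊥)) ⊗ p1⊥)
  [⅋]  ⊢ (p0 ⅋ ((p1⊥ ⅋ p1) ⊗ p0⊥))
    [⊗]  ⊢ p0, ((p1⊥ ⅋ p1) ⊗ p0⊥)
      [⅋]  ⊢ (p1⊥ ⅋ p1)
        [Ax]  ⊢ p1, p1⊥
      [Ax]  ⊢ p0, p0⊥
  [Ax]  ⊢ p1, p1⊥

Result: YES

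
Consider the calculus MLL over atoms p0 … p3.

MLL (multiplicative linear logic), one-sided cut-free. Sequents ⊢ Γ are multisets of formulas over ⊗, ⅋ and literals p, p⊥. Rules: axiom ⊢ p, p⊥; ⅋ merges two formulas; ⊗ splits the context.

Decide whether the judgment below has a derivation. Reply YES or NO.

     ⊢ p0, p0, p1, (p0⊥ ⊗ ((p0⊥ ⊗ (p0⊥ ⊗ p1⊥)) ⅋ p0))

Derivation trace:
[⊗]  ⊢ p0, p0, p1, (p0⊥ ⊗ ((p0⊥ ⊗ (p0⊥ ⊗ p1⊥)) ⅋ p0))
  [Ax]  ⊢ p0, p0⊥
  [⅋]  ⊢ p0, p1, ((p0⊥ ⊗ (p0⊥ ⊗ p1⊥)) ⅋ p0)
    [⊗]  ⊢ p0, p0, p1, (p0⊥ ⊗ (p0⊥ ⊗ p1⊥))
      [Ax]  ⊢ p0, p0⊥
      [⊗]  ⊢ p0, p1, (p0⊥ ⊗ p1⊥)
        [Ax]  ⊢ p0, p0⊥
        [Ax]  ⊢ p1, p1⊥

Result: YES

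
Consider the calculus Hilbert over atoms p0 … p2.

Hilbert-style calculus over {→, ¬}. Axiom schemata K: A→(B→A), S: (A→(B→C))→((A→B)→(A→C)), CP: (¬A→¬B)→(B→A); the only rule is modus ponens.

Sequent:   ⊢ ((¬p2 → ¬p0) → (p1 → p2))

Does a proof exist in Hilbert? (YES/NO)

Enumerate valuations to refute Γ ⊢ Δ:
  v=000: Γ:[] Δ:[((¬p2 → ¬p0) → (p1 → p2))=T] refutes=False
  v=001: Γ:[] Δ:[((¬p2 → ¬p0) → (p1 → p2))=T] refutes=False
  v=010: Γ:[] Δ:[((¬p2 → ¬p0) → (p1 → p2))=F] refutes=True  ← countermodel

Result: NO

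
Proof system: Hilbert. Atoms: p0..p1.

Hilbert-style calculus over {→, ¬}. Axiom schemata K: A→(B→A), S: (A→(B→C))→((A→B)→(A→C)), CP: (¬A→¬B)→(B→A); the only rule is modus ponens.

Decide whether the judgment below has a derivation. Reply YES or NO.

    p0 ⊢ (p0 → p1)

Truth-table refutation:
  v=00: Γ:[p0=F] Δ:[(p0 → p1)=T] refutes=False
  v=01: Γ:[p0=F] Δ:[(p0 → p1)=T] refutes=False
  v=10: Γ:[p0=T] Δ:[(p0 → p1)=F] refutes=True  ← countermodel

Result: NO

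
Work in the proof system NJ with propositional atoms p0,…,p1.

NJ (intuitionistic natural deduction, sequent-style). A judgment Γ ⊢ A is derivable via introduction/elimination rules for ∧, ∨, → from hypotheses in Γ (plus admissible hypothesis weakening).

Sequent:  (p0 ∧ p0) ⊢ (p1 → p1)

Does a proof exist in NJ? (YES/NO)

Derivation (root first):
[Wk] (p0 ∧ p0) ⊢ (p1 → p1)
  [→I]  ⊢ (p1 → p1)
    [Ax] p1 ⊢ p1

Result: YES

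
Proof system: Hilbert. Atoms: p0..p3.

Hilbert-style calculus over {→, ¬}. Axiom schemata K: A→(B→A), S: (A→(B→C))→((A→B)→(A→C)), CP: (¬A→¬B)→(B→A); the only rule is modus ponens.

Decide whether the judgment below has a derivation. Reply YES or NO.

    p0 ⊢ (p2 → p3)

Enumerate valuations to refute Γ ⊢ Δ:
  v=0000: Γ:[p0=F] Δ:[(p2 → p3)=T] refutes=False
  v=0001: Γ:[p0=F] Δ:[(p2 → p3)=T] refutes=False
  v=0010: Γ:[p0=F] Δ:[(p2 → p3)=F] refutes=False
  v=0011: Γ:[p0=F] Δ:[(p2 → p3)=T] refutes=False
  v=0100: Γ:[p0=F] Δ:[(p2 → p3)=T] refutes=False
  v=0101: Γ:[p0=F] Δ:[(p2 → p3)=T] refutes=False
  v=0110: Γ:[p0=F] Δ:[(p2 → p3)=F] refutes=False
  v=0111: Γ:[p0=F] Δ:[(p2 → p3)=T] refutes=False
  v=1000: Γ:[p0=T] Δ:[(p2 → p3)=T] refutes=False
  v=1001: Γ:[p0=T] Δ:[(p2 → p3)=T] refutes=False
  v=1010: Γ:[p0=T] Δ:[(p2 → p3)=F] refutes=True  ← countermodel

Result: NO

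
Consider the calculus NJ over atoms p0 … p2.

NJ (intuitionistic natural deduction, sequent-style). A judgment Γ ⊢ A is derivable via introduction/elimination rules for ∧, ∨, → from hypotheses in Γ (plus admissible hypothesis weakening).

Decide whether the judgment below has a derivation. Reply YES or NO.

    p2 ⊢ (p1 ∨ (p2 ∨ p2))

Derivation (root first):
[∨I₂] p2 ⊢ (p1 ∨ (p2 ∨ p2))
  [∨I₂] p2 ⊢ (p2 ∨ p2)
    [Ax] p2 ⊢ p2

Result: YES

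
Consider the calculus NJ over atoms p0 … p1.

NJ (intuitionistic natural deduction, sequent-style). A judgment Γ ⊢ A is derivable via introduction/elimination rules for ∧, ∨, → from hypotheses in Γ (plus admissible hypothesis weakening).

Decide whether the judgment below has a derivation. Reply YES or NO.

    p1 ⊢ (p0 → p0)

Proof tree:
[Wk] p1 ⊢ (p0 → p0)
  [→I]  ⊢ (p0 → p0)
    [Ax] p0 ⊢ p0

Result: YES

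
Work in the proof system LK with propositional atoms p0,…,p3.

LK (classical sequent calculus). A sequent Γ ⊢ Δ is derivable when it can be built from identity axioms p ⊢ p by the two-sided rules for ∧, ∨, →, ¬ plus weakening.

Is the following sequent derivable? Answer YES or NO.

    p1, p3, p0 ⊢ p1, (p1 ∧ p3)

Derivation (root first):
[∧R] p1, p3, p0 ⊢ p1, (p1 ∧ p3)
  [Ax] p1 ⊢ p1
  [WR] p1, p3, p0 ⊢ p1, p3
    [WL] p1, p3, p0 ⊢ p1
      [WL] p1, p3 ⊢ p1
        [Ax] p1 ⊢ p1

Result: YES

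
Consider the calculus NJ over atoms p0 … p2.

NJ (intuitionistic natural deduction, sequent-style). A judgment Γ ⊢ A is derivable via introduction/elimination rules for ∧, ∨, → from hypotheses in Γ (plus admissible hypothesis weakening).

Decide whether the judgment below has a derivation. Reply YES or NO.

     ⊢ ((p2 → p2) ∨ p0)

Derivation (root first):
[∨I₁]  ⊢ ((p2 → p2) ∨ p0)
  [→I]  ⊢ (p2 → p2)
    [Ax] p2 ⊢ p2

Result: YES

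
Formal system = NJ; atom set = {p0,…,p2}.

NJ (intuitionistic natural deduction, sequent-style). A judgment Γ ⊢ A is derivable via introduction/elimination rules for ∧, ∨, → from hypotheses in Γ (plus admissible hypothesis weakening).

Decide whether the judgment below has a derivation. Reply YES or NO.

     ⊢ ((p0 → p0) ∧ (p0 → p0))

Derivation trace:
[∧I]  ⊢ ((p0 → p0) ∧ (p0 → p0))
  [→I]  ⊢ (p0 → p0)
    [Ax] p0 ⊢ p0
  [→I]  ⊢ (p0 → p0)
    [Ax] p0 ⊢ p0

Result: YES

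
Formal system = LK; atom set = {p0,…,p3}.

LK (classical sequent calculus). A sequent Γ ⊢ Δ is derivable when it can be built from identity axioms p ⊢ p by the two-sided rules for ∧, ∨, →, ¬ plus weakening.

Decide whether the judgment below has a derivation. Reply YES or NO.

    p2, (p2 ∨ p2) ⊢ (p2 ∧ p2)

Derivation trace:
[∧R] p2, (p2 ∨ p2) ⊢ (p2 ∧ p2)
  [Ax] p2 ⊢ p2
  [∨L] (p2 ∨ p2) ⊢ p2
    [Ax] p2 ⊢ p2
    [Ax] p2 ⊢ p2

Result: YES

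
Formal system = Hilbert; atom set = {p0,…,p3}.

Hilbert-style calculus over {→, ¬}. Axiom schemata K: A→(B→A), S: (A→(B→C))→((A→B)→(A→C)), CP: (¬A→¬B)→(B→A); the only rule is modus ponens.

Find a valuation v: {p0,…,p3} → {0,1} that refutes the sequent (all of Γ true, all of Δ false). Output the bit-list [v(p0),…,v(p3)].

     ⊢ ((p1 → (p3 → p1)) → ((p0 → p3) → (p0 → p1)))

Enumerate valuations to refute Γ ⊢ Δ:
  v=0000: Γ:[] Δ:[((p1 → (p3 → p1)) → ((p0 → p3) → (p0 → p1)))=T] refutes=False
  v=0001: Γ:[] Δ:[((p1 → (p3 → p1)) → ((p0 → p3) → (p0 → p1)))=T] refutes=False
  v=0010: Γ:[] Δ:[((p1 → (p3 → p1)) → ((p0 → p3) → (p0 → p1)))=T] refutes=False
  v=0011: Γ:[] Δ:[((p1 → (p3 → p1)) → ((p0 → p3) → (p0 → p1)))=T] refutes=False
  v=0100: Γ:[] Δ:[((p1 → (p3 → p1)) → ((p0 → p3) → (p0 → p1)))=T] refutes=False
  v=0101: Γ:[] Δ:[((p1 → (p3 → p1)) → ((p0 → p3) → (p0 → p1)))=T] refutes=False
  v=0110: Γ:[] Δ:[((p1 → (p3 → p1)) → ((p0 → p3) → (p0 → p1)))=T] refutes=False
  v=0111: Γ:[] Δ:[((p1 → (p3 → p1)) → ((p0 → p3) → (p0 → p1)))=T] refutes=False
  v=1000: Γ:[] Δ:[((p1 → (p3 → p1)) → ((p0 → p3) → (p0 → p1)))=T] refutes=False
  v=1001: Γ:[] Δ:[((p1 → (p3 → p1)) → ((p0 → p3) → (p0 → p1)))=F] refutes=True  ← countermodel

Result: [1, 0, 0, 1]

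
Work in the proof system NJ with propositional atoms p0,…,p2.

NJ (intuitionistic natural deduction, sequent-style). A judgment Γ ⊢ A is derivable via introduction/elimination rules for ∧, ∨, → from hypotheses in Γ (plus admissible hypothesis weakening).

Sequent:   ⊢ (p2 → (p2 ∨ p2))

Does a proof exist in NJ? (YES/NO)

Derivation (root first):
[→I]  ⊢ (p2 → (p2 ∨ p2))
  [∨I₁] p2 ⊢ (p2 ∨ p2)
    [Ax] p2 ⊢ p2

Result: YES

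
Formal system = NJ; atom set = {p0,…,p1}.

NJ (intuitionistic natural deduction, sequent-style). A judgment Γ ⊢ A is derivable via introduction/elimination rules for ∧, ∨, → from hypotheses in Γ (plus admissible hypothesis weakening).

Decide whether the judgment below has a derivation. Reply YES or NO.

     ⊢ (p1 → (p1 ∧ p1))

Derivation (root first):
[→I]  ⊢ (p1 → (p1 ∧ p1))
  [∧I] p1 ⊢ (p1 ∧ p1)
    [Ax] p1 ⊢ p1
    [Ax] p1 ⊢ p1

Result: YES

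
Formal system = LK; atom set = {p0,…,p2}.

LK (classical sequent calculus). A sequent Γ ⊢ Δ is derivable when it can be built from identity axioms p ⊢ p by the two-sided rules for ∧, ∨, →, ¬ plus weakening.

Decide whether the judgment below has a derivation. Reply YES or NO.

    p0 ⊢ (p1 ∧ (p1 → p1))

Search for a countermodel by truth-table:
  v=000: Γ:[p0=F] Δ:[(p1 ∧ (p1 → p1))=F] refutes=False
  v=001: Γ:[p0=F] Δ:[(p1 ∧ (p1 → p1))=F] refutes=False
  v=010: Γ:[p0=F] Δ:[(p1 ∧ (p1 → p1))=T] refutes=False
  v=011: Γ:[p0=F] Δ:[(p1 ∧ (p1 → p1))=T] refutes=False
  v=100: Γ:[p0=T] Δ:[(p1 ∧ (p1 → p1))=F] refutes=True  ← countermodel

Result: NO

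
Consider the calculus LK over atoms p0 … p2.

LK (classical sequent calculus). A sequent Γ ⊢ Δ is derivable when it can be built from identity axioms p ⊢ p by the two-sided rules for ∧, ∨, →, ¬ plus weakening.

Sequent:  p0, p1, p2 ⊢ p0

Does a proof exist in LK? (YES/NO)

Derivation trace:
[WL] p0, p1, p2 ⊢ p0
  [WL] p0, p1 ⊢ p0
    [Ax] p0 ⊢ p0

Result: YES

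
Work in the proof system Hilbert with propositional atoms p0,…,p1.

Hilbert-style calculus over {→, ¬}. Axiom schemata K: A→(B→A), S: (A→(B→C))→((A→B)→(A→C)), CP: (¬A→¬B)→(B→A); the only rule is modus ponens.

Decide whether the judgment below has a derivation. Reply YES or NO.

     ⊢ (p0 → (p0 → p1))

Search for a countermodel by truth-table:
  v=00: Γ:[] Δ:[(p0 → (p0 → p1))=T] refutes=False
  v=01: Γ:[] Δ:[(p0 → (p0 → p1))=T] refutes=False
  v=10: Γ:[] Δ:[(p0 → (p0 → p1))=F] refutes=True  ← countermodel

Result: NO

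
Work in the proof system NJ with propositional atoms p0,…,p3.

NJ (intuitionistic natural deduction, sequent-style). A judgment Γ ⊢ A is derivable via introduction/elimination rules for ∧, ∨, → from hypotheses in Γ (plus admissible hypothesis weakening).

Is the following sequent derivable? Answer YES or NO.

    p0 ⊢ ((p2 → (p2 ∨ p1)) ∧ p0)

Derivation trace:
[∧I] p0 ⊢ ((p2 → (p2 ∨ p1)) ∧ p0)
  [→I]  ⊢ (p2 → (p2 ∨ p1))
    [∨I₁] p2 ⊢ (p2 ∨ p1)
      [Ax] p2 ⊢ p2
  [Ax] p0 ⊢ p0

Result: YES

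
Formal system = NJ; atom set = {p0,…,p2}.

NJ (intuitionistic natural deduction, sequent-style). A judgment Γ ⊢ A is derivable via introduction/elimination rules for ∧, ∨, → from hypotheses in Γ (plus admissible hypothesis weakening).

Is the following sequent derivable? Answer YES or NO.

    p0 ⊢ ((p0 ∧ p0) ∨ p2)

Derivation trace:
[∨I₁] p0 ⊢ ((p0 ∧ p0) ∨ p2)
  [∧I] p0 ⊢ (p0 ∧ p0)
    [Ax] p0 ⊢ p0
    [Ax] p0 ⊢ p0

Result: YES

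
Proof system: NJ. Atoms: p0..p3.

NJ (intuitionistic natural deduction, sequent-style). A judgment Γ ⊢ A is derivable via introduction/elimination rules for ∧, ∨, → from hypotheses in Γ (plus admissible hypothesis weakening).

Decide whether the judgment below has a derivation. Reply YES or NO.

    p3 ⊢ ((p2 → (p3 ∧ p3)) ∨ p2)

Proof tree:
[∨I₁] p3 ⊢ ((p2 → (p3 ∧ p3)) ∨ p2)
  [→I] p3 ⊢ (p2 → (p3 ∧ p3))
    [∧I] p2, p3 ⊢ (p3 ∧ p3)
      [Ax] p3 ⊢ p3
      [Wk] p3, p2 ⊢ p3
        [Ax] p3 ⊢ p3

Result: YES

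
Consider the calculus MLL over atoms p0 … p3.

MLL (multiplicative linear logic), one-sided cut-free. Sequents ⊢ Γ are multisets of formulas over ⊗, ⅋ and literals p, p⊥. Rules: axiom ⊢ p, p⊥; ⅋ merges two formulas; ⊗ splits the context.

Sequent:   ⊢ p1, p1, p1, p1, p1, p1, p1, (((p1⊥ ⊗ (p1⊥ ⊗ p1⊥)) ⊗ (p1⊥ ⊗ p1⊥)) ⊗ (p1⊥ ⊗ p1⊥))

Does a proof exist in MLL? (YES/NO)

Proof tree:
[⊗]  ⊢ p1, p1, p1, p1, p1, p1, p1, (((p1⊥ ⊗ (p1⊥ ⊗ p1⊥)) ⊗ (p1⊥ ⊗ p1⊥)) ⊗ (p1⊥ ⊗ p1⊥))
  [⊗]  ⊢ p1, p1, p1, p1, p1, ((p1⊥ ⊗ (p1⊥ ⊗ p1⊥)) ⊗ (p1⊥ ⊗ p1⊥))
    [⊗]  ⊢ p1, p1, p1, (p1⊥ ⊗ (p1⊥ ⊗ p1⊥))
      [Ax]  ⊢ p1, p1⊥
      [⊗]  ⊢ p1, p1, (p1⊥ ⊗ p1⊥)
        [Ax]  ⊢ p1, p1⊥
        [Ax]  ⊢ p1, p1⊥
    [⊗]  ⊢ p1, p1, (p1⊥ ⊗ p1⊥)
      [Ax]  ⊢ p1, p1⊥
      [Ax]  ⊢ p1, p1⊥
  [⊗]  ⊢ p1, p1, (p1⊥ ⊗ p1⊥)
    [Ax]  ⊢ p1, p1⊥
    [Ax]  ⊢ p1, p1⊥

Result: YES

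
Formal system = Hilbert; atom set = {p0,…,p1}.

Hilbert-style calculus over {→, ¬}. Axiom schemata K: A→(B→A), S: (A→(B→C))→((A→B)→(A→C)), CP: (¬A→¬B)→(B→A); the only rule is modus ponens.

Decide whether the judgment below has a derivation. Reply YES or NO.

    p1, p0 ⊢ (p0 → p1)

Proof tree:
[MP] p1, p0 ⊢ (p0 → p1)
  [K]  ⊢ (p1 → (p0 → p1))
  [MP] p1, p0 ⊢ p1
    [MP] p1 ⊢ (p0 → p1)
      [K]  ⊢ (p1 → (p0 → p1))
      [Hyp] p1 ⊢ p1
    [Hyp] p0 ⊢ p0

Result: YES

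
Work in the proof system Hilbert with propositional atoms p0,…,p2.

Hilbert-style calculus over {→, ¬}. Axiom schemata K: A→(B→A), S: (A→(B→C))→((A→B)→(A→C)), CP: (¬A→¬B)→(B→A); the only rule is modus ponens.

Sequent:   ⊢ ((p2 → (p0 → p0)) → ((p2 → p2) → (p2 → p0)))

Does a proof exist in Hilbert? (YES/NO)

Truth-table refutation:
  v=000: Γ:[] Δ:[((p2 → (p0 → p0)) → ((p2 → p2) → (p2 → p0)))=T] refutes=False
  v=001: Γ:[] Δ:[((p2 → (p0 → p0)) → ((p2 → p2) → (p2 → p0)))=F] refutes=True  ← countermodel

Result: NO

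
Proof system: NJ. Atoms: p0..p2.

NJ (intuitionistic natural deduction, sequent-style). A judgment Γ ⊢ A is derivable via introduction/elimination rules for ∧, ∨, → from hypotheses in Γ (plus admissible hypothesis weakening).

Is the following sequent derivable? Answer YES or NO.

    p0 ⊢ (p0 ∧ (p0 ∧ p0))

Proof tree:
[∧I] p0 ⊢ (p0 ∧ (p0 ∧ p0))
  [Ax] p0 ⊢ p0
  [∧I] p0 ⊢ (p0 ∧ p0)
    [Ax] p0 ⊢ p0
    [Ax] p0 ⊢ p0

Result: YES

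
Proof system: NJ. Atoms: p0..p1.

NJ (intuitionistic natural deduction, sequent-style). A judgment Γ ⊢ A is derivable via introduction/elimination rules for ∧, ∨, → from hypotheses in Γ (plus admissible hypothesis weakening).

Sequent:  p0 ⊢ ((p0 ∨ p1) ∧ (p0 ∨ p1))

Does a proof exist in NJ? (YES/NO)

Proof tree:
[∧I] p0 ⊢ ((p0 ∨ p1) ∧ (p0 ∨ p1))
  [∨I₁] p0 ⊢ (p0 ∨ p1)
    [Ax] p0 ⊢ p0
  [∨I₁] p0 ⊢ (p0 ∨ p1)
    [Ax] p0 ⊢ p0

Result: YES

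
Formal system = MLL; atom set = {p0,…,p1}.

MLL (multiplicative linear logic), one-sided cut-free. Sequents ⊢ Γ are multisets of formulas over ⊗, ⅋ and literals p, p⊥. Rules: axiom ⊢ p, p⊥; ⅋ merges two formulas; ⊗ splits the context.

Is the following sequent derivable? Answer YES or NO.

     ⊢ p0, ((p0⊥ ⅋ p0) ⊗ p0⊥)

Derivation (root first):
[⊗]  ⊢ p0, ((p0⊥ ⅋ p0) ⊗ p0⊥)
  [⅋]  ⊢ (p0⊥ ⅋ p0)
    [Ax]  ⊢ p0, p0⊥
  [Ax]  ⊢ p0, p0⊥

Result: YES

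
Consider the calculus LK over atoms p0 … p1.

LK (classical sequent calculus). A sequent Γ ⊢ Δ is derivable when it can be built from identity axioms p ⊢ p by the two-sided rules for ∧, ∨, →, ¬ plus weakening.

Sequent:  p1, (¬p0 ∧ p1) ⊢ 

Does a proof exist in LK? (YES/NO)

Truth-table refutation:
  v=00: Γ:[p1=F, (¬p0 ∧ p1)=F] Δ:[] refutes=False
  v=01: Γ:[p1=T, (¬p0 ∧ p1)=T] Δ:[] refutes=True  ← countermodel

Result: NO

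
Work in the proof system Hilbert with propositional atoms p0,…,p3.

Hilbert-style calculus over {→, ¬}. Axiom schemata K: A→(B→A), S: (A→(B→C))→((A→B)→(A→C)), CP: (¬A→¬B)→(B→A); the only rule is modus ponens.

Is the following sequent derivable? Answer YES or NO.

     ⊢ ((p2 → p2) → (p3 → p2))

Truth-table refutation:
  v=0000: Γ:[] Δ:[((p2 → p2) → (p3 → p2))=T] refutes=False
  v=0001: Γ:[] Δ:[((p2 → p2) → (p3 → p2))=F] refutes=True  ← countermodel

Result: NO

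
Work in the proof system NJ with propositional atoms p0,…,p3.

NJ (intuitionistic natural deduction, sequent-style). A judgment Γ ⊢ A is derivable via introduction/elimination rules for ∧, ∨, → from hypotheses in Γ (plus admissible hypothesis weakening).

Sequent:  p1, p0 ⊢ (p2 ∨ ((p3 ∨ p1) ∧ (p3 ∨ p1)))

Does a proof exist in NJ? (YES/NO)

Derivation (root first):
[∨I₂] p1, p0 ⊢ (p2 ∨ ((p3 ∨ p1) ∧ (p3 ∨ p1)))
  [∧I] p1, p0 ⊢ ((p3 ∨ p1) ∧ (p3 ∨ p1))
    [Wk] p1, p0 ⊢ (p3 ∨ p1)
      [∨I₂] p1 ⊢ (p3 ∨ p1)
        [Ax] p1 ⊢ p1
    [Wk] p1, p0 ⊢ (p3 ∨ p1)
      [∨I₂] p1 ⊢ (p3 ∨ p1)
        [Ax] p1 ⊢ p1

Result: YES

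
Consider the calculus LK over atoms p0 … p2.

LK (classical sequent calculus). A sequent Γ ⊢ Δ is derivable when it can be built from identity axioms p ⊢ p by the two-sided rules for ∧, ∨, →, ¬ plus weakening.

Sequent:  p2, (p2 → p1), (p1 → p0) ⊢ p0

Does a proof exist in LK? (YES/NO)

Derivation (root first):
[→L] p2, (p2 → p1), (p1 → p0) ⊢ p0
  [→L] p2, (p2 → p1) ⊢ p1
    [Ax] p2 ⊢ p2
    [Ax] p1 ⊢ p1
  [Ax] p0 ⊢ p0

Result: YES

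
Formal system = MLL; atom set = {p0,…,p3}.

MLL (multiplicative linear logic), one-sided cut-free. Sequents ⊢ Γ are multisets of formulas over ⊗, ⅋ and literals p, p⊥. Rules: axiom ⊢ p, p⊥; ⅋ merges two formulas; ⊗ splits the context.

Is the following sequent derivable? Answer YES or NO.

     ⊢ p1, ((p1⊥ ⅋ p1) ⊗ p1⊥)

Derivation trace:
[⊗]  ⊢ p1, ((p1⊥ ⅋ p1) ⊗ p1⊥)
  [⅋]  ⊢ (p1⊥ ⅋ p1)
    [Ax]  ⊢ p1, p1⊥
  [Ax]  ⊢ p1, p1⊥

Result: YES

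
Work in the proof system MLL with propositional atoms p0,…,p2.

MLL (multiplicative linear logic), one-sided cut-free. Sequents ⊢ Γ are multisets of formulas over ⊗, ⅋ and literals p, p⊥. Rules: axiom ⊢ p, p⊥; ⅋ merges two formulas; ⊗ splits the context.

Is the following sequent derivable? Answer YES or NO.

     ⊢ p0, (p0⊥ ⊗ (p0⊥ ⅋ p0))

Proof tree:
[⊗]  ⊢ p0, (p0⊥ ⊗ (p0⊥ ⅋ p0))
  [Ax]  ⊢ p0, p0⊥
  [⅋]  ⊢ (p0⊥ ⅋ p0)
    [Ax]  ⊢ p0, p0⊥

Result: YES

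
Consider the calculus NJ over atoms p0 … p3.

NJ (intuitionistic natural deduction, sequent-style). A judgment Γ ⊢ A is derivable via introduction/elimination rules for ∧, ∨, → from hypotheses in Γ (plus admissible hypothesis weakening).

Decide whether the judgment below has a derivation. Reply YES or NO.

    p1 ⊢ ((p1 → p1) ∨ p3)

Proof tree:
[∨I₁] p1 ⊢ ((p1 → p1) ∨ p3)
  [→I] p1 ⊢ (p1 → p1)
    [Wk] p1, p1 ⊢ p1
      [Ax] p1 ⊢ p1

Result: YES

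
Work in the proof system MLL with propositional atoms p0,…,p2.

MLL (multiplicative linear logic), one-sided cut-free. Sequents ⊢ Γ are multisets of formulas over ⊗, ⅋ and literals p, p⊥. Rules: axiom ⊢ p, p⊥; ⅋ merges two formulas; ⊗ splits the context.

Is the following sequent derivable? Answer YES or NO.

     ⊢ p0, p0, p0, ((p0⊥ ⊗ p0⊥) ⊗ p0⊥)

Proof tree:
[⊗]  ⊢ p0, p0, p0, ((p0⊥ ⊗ p0⊥) ⊗ p0⊥)
  [⊗]  ⊢ p0, p0, (p0⊥ ⊗ p0⊥)
    [Ax]  ⊢ p0, p0⊥
    [Ax]  ⊢ p0, p0⊥
  [Ax]  ⊢ p0, p0⊥

Result: YES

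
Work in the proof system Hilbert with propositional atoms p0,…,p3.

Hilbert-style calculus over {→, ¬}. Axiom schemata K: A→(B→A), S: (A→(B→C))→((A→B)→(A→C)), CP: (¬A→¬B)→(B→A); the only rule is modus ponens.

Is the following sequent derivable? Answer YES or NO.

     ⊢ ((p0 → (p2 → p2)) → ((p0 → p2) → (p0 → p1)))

Enumerate valuations to refute Γ ⊢ Δ:
  v=0000: Γ:[] Δ:[((p0 → (p2 → p2)) → ((p0 → p2) → (p0 → p1)))=T] refutes=False
  v=0001: Γ:[] Δ:[((p0 → (p2 → p2)) → ((p0 → p2) → (p0 → p1)))=T] refutes=False
  v=0010: Γ:[] Δ:[((p0 → (p2 → p2)) → ((p0 → p2) → (p0 → p1)))=T] refutes=False
  v=0011: Γ:[] Δ:[((p0 → (p2 → p2)) → ((p0 → p2) → (p0 → p1)))=T] refutes=False
  v=0100: Γ:[] Δ:[((p0 → (p2 → p2)) → ((p0 → p2) → (p0 → p1)))=T] refutes=False
  v=0101: Γ:[] Δ:[((p0 → (p2 → p2)) → ((p0 → p2) → (p0 → p1)))=T] refutes=False
  v=0110: Γ:[] Δ:[((p0 → (p2 → p2)) → ((p0 → p2) → (p0 → p1)))=T] refutes=False
  v=0111: Γ:[] Δ:[((p0 → (p2 → p2)) → ((p0 → p2) → (p0 → p1)))=T] refutes=False
  v=1000: Γ:[] Δ:[((p0 → (p2 → p2)) → ((p0 → p2) → (p0 → p1)))=T] refutes=False
  v=1001: Γ:[] Δ:[((p0 → (p2 → p2)) → ((p0 → p2) → (p0 → p1)))=T] refutes=False
  v=1010: Γ:[] Δ:[((p0 → (p2 → p2)) → ((p0 → p2) → (p0 → p1)))=F] refutes=True  ← countermodel

Result: NO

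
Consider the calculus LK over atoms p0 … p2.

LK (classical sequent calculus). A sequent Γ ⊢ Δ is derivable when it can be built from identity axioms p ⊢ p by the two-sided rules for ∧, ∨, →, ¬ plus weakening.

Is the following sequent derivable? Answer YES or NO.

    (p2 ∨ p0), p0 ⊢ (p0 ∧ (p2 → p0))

Derivation trace:
[∧R] (p2 ∨ p0), p0 ⊢ (p0 ∧ (p2 → p0))
  [∨L] p0, (p2 ∨ p0) ⊢ p0
    [WL] p0, p2 ⊢ p0
      [Ax] p0 ⊢ p0
    [Ax] p0 ⊢ p0
  [→R] p0 ⊢ (p2 → p0)
    [WL] p0, p2 ⊢ p0
      [Ax] p0 ⊢ p0

Result: YES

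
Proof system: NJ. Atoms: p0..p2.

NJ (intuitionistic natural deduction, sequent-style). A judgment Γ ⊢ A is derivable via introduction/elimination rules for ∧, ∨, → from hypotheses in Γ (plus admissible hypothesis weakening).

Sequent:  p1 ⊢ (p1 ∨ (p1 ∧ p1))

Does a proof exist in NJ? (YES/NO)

Derivation (root first):
[∨I₂] p1 ⊢ (p1 ∨ (p1 ∧ p1))
  [∧I] p1 ⊢ (p1 ∧ p1)
    [Ax] p1 ⊢ p1
    [Ax] p1 ⊢ p1

Result: YES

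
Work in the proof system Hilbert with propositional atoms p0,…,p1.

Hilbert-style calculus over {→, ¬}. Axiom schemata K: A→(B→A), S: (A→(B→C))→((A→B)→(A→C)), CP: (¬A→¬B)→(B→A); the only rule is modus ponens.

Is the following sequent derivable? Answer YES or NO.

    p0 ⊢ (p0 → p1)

Search for a countermodel by truth-table:
  v=00: Γ:[p0=F] Δ:[(p0 → p1)=T] refutes=False
  v=01: Γ:[p0=F] Δ:[(p0 → p1)=T] refutes=False
  v=10: Γ:[p0=T] Δ:[(p0 → p1)=F] refutes=True  ← countermodel

Result: NO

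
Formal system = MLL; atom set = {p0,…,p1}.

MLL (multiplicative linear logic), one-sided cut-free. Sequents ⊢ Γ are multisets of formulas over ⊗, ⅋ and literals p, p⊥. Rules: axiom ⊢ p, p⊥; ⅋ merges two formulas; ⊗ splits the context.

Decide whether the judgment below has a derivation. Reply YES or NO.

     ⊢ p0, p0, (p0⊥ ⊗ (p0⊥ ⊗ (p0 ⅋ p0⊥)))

Proof tree:
[⊗]  ⊢ p0, p0, (p0⊥ ⊗ (p0⊥ ⊗ (p0 ⅋ p0⊥)))
  [Ax]  ⊢ p0, p0⊥
  [⊗]  ⊢ p0, (p0⊥ ⊗ (p0 ⅋ p0⊥))
    [Ax]  ⊢ p0, p0⊥
    [⅋]  ⊢ (p0 ⅋ p0⊥)
      [Ax]  ⊢ p0, p0⊥

Result: YES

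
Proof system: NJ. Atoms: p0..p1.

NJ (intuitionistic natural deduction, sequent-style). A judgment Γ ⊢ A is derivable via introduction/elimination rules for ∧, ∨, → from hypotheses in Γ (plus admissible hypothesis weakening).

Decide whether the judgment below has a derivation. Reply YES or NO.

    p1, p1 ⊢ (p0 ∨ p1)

Derivation (root first):
[Wk] p1, p1 ⊢ (p0 ∨ p1)
  [∨I₂] p1 ⊢ (p0 ∨ p1)
    [Ax] p1 ⊢ p1

Result: YES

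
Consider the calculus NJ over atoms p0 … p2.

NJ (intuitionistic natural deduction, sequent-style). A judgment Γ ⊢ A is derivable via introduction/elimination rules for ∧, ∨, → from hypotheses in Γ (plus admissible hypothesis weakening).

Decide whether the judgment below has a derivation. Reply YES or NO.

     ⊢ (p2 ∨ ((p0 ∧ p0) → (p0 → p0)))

Proof tree:
[∨I₂]  ⊢ (p2 ∨ ((p0 ∧ p0) → (p0 → p0)))
  [→I]  ⊢ ((p0 ∧ p0) → (p0 → p0))
    [Wk] (p0 ∧ p0) ⊢ (p0 → p0)
      [→I]  ⊢ (p0 → p0)
        [Ax] p0 ⊢ p0

Result: YES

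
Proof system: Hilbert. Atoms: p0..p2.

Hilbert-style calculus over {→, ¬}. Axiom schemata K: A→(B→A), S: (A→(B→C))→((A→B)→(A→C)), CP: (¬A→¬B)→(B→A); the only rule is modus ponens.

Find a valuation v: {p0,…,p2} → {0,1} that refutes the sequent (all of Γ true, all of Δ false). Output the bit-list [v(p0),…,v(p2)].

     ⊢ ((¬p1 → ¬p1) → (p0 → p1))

Truth-table refutation:
  v=000: Γ:[] Δ:[((¬p1 → ¬p1) → (p0 → p1))=T] refutes=False
  v=001: Γ:[] Δ:[((¬p1 → ¬p1) → (p0 → p1))=T] refutes=False
  v=010: Γ:[] Δ:[((¬p1 → ¬p1) → (p0 → p1))=T] refutes=False
  v=011: Γ:[] Δ:[((¬p1 → ¬p1) → (p0 → p1))=T] refutes=False
  v=100: Γ:[] Δ:[((¬p1 → ¬p1) → (p0 → p1))=F] refutes=True  ← countermodel

Result: [1, 0, 0]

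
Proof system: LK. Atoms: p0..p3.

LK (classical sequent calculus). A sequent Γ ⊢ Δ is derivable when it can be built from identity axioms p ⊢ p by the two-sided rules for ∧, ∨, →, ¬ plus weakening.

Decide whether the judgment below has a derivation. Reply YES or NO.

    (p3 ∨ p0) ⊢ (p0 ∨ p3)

Proof tree:
[∨R] (p3 ∨ p0) ⊢ (p0 ∨ p3)
  [∨L] (p3 ∨ p0) ⊢ p3, p0
    [Ax] p3 ⊢ p3
    [Ax] p0 ⊢ p0

Result: YES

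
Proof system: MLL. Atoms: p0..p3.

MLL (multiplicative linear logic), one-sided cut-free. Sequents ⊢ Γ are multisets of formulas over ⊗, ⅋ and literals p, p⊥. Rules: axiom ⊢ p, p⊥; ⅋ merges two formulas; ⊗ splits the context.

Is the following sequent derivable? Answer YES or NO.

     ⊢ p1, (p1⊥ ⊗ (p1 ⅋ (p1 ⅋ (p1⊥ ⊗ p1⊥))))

Derivation trace:
[⊗]  ⊢ p1, (p1⊥ ⊗ (p1 ⅋ (p1 ⅋ (p1⊥ ⊗ p1⊥))))
  [Ax]  ⊢ p1, p1⊥
  [⅋]  ⊢ (p1 ⅋ (p1 ⅋ (p1⊥ ⊗ p1⊥)))
    [⅋]  ⊢ p1, (p1 ⅋ (p1⊥ ⊗ p1⊥))
      [⊗]  ⊢ p1, p1, (p1⊥ ⊗ p1⊥)
        [Ax]  ⊢ p1, p1⊥
        [Ax]  ⊢ p1, p1⊥

Result: YES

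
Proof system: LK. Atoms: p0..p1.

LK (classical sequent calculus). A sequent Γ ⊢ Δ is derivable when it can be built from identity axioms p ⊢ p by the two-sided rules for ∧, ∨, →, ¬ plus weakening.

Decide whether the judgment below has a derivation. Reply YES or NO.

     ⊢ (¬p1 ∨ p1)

Derivation (root first):
[∨R]  ⊢ (¬p1 ∨ p1)
  [¬R]  ⊢ p1, ¬p1
    [Ax] p1 ⊢ p1

Result: YES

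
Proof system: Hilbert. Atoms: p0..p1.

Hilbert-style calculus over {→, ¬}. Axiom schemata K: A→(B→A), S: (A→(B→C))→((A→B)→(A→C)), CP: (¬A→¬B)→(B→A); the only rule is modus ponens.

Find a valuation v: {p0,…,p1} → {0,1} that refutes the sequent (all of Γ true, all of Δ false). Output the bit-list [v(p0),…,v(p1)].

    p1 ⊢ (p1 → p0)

Search for a countermodel by truth-table:
  v=00: Γ:[p1=F] Δ:[(p1 → p0)=T] refutes=False
  v=01: Γ:[p1=T] Δ:[(p1 → p0)=F] refutes=True  ← countermodel

Result: [0, 1]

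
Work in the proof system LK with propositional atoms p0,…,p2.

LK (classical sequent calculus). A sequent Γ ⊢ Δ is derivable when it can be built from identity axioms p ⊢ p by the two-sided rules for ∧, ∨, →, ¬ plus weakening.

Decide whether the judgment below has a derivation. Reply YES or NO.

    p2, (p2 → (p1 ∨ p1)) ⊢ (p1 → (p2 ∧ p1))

Derivation (root first):
[→R] p2, (p2 → (p1 ∨ p1)) ⊢ (p1 → (p2 ∧ p1))
  [→L] p1, p2, (p2 → (p1 ∨ p1)) ⊢ (p2 ∧ p1)
    [WL] p2, p1 ⊢ p2
      [Ax] p2 ⊢ p2
    [∧R] p2, (p1 ∨ p1) ⊢ (p2 ∧ p1)
      [Ax] p2 ⊢ p2
      [∨L] (p1 ∨ p1) ⊢ p1
        [Ax] p1 ⊢ p1
        [Ax] p1 ⊢ p1

Result: YES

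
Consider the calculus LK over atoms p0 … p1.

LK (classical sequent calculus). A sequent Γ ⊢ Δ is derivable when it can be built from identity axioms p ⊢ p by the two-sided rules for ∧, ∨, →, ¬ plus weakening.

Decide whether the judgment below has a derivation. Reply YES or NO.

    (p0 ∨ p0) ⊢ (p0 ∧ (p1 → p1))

Derivation (root first):
[∨L] (p0 ∨ p0) ⊢ (p0 ∧ (p1 → p1))
  [∧R] p0 ⊢ (p0 ∧ (p1 → p1))
    [Ax] p0 ⊢ p0
    [→R]  ⊢ (p1 → p1)
      [Ax] p1 ⊢ p1
  [∧R] p0 ⊢ (p0 ∧ (p1 → p1))
    [Ax] p0 ⊢ p0
    [→R]  ⊢ (p1 → p1)
      [Ax] p1 ⊢ p1

Result: YES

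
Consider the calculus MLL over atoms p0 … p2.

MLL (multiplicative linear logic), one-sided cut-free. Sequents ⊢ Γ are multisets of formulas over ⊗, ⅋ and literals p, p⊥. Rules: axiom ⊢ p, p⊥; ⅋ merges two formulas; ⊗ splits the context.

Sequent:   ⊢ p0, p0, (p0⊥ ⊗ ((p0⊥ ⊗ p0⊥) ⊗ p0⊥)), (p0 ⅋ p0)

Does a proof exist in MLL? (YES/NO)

Proof tree:
[⅋]  ⊢ p0, p0, (p0⊥ ⊗ ((p0⊥ ⊗ p0⊥) ⊗ p0⊥)), (p0 ⅋ p0)
  [⊗]  ⊢ p0, p0, p0, p0, (p0⊥ ⊗ ((p0⊥ ⊗ p0⊥) ⊗ p0⊥))
    [Ax]  ⊢ p0, p0⊥
    [⊗]  ⊢ p0, p0, p0, ((p0⊥ ⊗ p0⊥) ⊗ p0⊥)
      [⊗]  ⊢ p0, p0, (p0⊥ ⊗ p0⊥)
        [Ax]  ⊢ p0, p0⊥
        [Ax]  ⊢ p0, p0⊥
      [Ax]  ⊢ p0, p0⊥

Result: YES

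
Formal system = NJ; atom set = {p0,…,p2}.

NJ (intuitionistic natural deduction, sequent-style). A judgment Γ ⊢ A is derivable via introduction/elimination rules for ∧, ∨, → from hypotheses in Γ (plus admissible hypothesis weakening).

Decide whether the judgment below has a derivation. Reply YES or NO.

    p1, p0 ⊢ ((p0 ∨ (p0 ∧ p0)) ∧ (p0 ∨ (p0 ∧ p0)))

Derivation trace:
[∧I] p1, p0 ⊢ ((p0 ∨ (p0 ∧ p0)) ∧ (p0 ∨ (p0 ∧ p0)))
  [∨I₂] p1, p0 ⊢ (p0 ∨ (p0 ∧ p0))
    [∧I] p1, p0 ⊢ (p0 ∧ p0)
      [Wk] p0, p1 ⊢ p0
        [Ax] p0 ⊢ p0
      [Ax] p0 ⊢ p0
  [∨I₂] p1, p0 ⊢ (p0 ∨ (p0 ∧ p0))
    [∧I] p1, p0 ⊢ (p0 ∧ p0)
      [Wk] p0, p1 ⊢ p0
        [Ax] p0 ⊢ p0
      [Ax] p0 ⊢ p0

Result: YES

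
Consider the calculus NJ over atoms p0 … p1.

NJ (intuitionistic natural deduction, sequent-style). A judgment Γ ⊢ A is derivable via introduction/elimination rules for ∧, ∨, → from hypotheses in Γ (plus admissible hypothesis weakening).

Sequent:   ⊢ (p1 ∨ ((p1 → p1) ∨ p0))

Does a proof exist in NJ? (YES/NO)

Derivation (root first):
[∨I₂]  ⊢ (p1 ∨ ((p1 → p1) ∨ p0))
  [∨I₁]  ⊢ ((p1 → p1) ∨ p0)
    [→I]  ⊢ (p1 → p1)
      [Ax] p1 ⊢ p1

Result: YES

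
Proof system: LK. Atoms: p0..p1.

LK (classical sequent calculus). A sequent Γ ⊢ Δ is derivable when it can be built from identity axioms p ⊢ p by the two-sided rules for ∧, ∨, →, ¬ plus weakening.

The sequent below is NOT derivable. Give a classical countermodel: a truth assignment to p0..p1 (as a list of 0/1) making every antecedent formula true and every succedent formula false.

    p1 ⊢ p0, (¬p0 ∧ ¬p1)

Truth-table refutation:
  v=00: Γ:[p1=F] Δ:[p0=F, (¬p0 ∧ ¬p1)=T] refutes=False
  v=01: Γ:[p1=T] Δ:[p0=F, (¬p0 ∧ ¬p1)=F] refutes=True  ← countermodel

Result: [0, 1]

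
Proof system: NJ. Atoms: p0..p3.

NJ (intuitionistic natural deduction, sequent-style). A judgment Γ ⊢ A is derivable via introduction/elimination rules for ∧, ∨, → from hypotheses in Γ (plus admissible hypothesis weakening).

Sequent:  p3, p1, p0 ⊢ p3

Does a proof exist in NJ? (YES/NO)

Derivation trace:
[Wk] p3, p1, p0 ⊢ p3
  [Wk] p3, p1 ⊢ p3
    [Ax] p3 ⊢ p3

Result: YES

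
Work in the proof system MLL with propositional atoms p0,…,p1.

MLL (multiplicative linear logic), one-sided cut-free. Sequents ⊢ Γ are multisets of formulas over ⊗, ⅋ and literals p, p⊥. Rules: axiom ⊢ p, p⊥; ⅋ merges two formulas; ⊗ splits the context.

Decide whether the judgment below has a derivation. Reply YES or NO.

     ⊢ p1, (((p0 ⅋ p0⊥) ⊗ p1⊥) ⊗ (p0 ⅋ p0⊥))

Proof tree:
[⊗]  ⊢ p1, (((p0 ⅋ p0⊥) ⊗ p1⊥) ⊗ (p0 ⅋ p0⊥))
  [⊗]  ⊢ p1, ((p0 ⅋ p0⊥) ⊗ p1⊥)
    [⅋]  ⊢ (p0 ⅋ p0⊥)
      [Ax]  ⊢ p0, p0⊥
    [Ax]  ⊢ p1, p1⊥
  [⅋]  ⊢ (p0 ⅋ p0⊥)
    [Ax]  ⊢ p0, p0⊥

Result: YES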